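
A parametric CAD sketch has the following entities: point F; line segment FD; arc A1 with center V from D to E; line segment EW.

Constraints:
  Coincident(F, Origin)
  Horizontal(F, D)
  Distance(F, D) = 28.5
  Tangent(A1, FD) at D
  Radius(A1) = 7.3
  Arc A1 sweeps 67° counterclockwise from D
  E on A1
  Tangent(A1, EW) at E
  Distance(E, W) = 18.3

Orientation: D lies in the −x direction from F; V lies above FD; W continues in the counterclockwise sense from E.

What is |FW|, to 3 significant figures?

25.8

F is at the origin; F and D share the same y with |FD| = 28.5 and D on the −x side, so D = (-28.5, 0.00). Tangency of A1 to FD means the radius VD is perpendicular to FD, so V = D + (0, 7.3) = (-28.5, 7.30). On A1, D sits at bearing -90° from V; a 67° counterclockwise sweep puts E at bearing -23°, so E = V + 7.3·(cos -23°, sin -23°) = (-21.8, 4.45). A1 meets EW tangentially, so VE is at right angles to EW, so EW runs along (−sin -23°, cos -23°); with |EW| = 18.3, W = (-14.6, 21.3). Then |FW| = |W − F| = 25.8.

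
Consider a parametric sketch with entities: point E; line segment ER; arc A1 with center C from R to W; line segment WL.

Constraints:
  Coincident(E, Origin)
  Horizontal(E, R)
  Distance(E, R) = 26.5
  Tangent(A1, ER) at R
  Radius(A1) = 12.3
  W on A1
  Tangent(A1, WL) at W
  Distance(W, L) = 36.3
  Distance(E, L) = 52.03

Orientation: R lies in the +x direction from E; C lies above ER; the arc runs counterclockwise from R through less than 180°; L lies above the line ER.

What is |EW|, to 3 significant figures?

41.4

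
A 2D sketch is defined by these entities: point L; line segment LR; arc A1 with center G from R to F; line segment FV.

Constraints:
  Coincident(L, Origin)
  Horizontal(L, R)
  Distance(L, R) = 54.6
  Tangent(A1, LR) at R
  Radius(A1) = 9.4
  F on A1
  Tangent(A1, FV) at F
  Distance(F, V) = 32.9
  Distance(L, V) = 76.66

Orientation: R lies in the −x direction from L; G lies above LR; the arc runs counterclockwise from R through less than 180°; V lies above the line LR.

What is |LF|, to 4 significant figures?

48.76

L is at the origin; LR is horizontal with |LR| = 54.6 and R on the −x side, so R = (-54.60, 0.000). A1 meets LR tangentially, so GR is at right angles to LR, so G = R + (0, 9.4) = (-54.60, 9.400). Since GF ⟂ FV (tangency), |GV| = √(9.4² + 32.9²) = 34.22 regardless of where F sits on A1. So V lies on both circle(L, 76.66) and circle(G, 34.22); the above-LR intersection is V = (-63.92, 42.32). F is the foot of the tangent from V: F = (-46.61, 14.35).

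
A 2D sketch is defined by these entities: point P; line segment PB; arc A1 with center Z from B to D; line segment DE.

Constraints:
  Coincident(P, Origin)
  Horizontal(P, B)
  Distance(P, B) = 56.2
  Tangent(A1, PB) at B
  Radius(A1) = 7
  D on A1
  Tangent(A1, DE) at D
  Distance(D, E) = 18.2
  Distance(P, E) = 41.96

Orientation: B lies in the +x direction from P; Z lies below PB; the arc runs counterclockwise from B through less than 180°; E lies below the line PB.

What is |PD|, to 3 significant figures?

51.0

P is at the origin; PB is horizontal with |PB| = 56.2 and B on the +x side, so B = (56.2, 0.00). Since A1 is tangent to PB there, ZB ⟂ PB, so Z = B + (0, -7) = (56.2, -7.00). Since ZD ⟂ DE (tangency), |ZE| = √(7.0² + 18.2²) = 19.5 regardless of where D sits on A1. So E lies on both circle(P, 41.96) and circle(Z, 19.5); the below-PB intersection is E = (38.8, -15.9). D is the foot of the tangent from E: D = (51.0, -2.33).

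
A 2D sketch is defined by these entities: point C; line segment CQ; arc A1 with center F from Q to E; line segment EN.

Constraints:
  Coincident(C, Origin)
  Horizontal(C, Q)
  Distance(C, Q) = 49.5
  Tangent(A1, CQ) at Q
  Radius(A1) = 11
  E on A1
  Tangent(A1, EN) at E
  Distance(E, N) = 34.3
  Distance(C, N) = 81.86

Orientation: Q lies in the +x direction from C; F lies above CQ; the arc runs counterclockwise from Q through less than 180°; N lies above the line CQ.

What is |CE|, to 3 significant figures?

60.2

Checks: |FE| = 11.00 ✓; ∠(FE, EN) = 90.00° ✓; |EN| = 34.30 ✓; |CN| = 81.86 ✓.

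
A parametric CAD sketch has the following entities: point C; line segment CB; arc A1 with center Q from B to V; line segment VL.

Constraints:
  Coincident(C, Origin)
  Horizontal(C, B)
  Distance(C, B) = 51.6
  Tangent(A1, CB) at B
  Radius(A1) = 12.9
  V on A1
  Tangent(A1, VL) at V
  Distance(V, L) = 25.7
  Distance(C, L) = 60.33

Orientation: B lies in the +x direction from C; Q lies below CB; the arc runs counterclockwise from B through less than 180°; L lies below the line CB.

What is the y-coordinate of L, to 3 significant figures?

-40.8

Checks: |QV| = 12.90 ✓; ∠(QV, VL) = 90.00° ✓; |VL| = 25.70 ✓; |CL| = 60.33 ✓.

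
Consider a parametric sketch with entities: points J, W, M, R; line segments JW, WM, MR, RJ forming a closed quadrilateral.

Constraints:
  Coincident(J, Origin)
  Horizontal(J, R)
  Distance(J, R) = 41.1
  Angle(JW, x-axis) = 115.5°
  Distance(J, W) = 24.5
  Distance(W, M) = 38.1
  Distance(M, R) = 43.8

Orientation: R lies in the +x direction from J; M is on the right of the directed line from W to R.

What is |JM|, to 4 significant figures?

14.56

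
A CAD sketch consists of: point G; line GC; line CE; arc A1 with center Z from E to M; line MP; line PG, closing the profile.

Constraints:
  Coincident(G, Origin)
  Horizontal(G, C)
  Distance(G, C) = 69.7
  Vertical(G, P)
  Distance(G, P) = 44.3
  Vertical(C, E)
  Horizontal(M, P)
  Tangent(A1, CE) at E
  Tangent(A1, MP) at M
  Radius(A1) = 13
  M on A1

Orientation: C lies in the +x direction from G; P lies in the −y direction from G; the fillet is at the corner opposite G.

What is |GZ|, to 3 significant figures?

64.8

G and P share the same x with |GP| = 44.3 and P on the −y side, so P = (0.00, -44.3). The virtual corner opposite G is at (69.7, -44.3). A1 meets CE tangentially, so ZE is at right angles to CE and tangency of A1 to MP means the radius ZM is perpendicular to MP, with radius 13.0, so the center Z sits 13.0 in from both sides at Z = (56.7, -31.3). Then |GZ| = |Z − G| = 64.8.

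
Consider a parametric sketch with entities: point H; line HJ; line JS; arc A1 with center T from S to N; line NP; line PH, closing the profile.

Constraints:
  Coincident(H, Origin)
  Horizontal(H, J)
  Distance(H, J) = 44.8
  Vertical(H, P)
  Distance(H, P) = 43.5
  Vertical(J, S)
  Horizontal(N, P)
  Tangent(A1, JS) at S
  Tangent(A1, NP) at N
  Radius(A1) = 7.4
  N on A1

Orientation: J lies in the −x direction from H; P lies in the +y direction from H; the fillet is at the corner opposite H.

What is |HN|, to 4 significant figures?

57.37

The virtual corner opposite H is at (-44.80, 43.50). Since A1 is tangent to JS there, TS ⟂ JS and A1 meets NP tangentially, so TN is at right angles to NP, with radius 7.4, so the center T sits 7.4 in from both sides at T = (-37.40, 36.10). That places the tangent points at S = (-44.80, 36.10) on JS and N = (-37.40, 43.50) on NP. Then |HN| = |N − H| = 57.37.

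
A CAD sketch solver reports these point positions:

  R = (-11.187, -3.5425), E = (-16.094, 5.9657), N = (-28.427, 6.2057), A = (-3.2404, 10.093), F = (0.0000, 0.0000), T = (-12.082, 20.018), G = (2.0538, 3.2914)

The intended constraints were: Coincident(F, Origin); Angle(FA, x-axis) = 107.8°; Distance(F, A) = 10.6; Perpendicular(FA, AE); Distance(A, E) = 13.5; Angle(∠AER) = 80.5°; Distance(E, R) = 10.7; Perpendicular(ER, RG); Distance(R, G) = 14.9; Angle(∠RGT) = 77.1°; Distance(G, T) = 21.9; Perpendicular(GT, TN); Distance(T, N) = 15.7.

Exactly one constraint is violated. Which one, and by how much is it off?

Distance(T, N) = 15.7 — off by 5.70.

F = (0.00, 0.00) ✓; FA at 107.8° ✓; |FA| = 10.60 ✓; ∠(FA, AE) = 90.00° ✓; |AE| = 13.50 ✓; ∠AER = 80.50° ✓; |ER| = 10.70 ✓; ∠(ER, RG) = 90.00° ✓; |RG| = 14.90 ✓; ∠RGT = 77.10° ✓; |GT| = 21.90 ✓; ∠(GT, TN) = 90.00° ✓; |TN| = 21.40 ✗.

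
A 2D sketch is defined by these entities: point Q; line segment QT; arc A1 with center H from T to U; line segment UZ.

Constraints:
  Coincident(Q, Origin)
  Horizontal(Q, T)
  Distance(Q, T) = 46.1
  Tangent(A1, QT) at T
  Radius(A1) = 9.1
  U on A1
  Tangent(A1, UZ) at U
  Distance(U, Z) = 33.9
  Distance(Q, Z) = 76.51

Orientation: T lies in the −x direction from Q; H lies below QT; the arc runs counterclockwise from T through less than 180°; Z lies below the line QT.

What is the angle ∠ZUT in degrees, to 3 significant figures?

145°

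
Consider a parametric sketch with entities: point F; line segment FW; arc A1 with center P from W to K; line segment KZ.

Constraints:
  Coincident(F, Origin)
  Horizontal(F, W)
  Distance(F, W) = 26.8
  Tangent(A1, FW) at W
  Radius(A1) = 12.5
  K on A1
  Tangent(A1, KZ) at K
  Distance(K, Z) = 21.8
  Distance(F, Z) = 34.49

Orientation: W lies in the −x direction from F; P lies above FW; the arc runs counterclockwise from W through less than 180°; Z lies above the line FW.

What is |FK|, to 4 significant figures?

18.05

F is at the origin; FW is horizontal with |FW| = 26.8 and W on the −x side, so W = (-26.80, 0.000). The tangent condition forces PW to be normal to FW, so P = W + (0, 12.5) = (-26.80, 12.50). Since PK ⟂ KZ (tangency), |PZ| = √(12.5² + 21.8²) = 25.13 regardless of where K sits on A1. So Z lies on both circle(F, 34.49) and circle(P, 25.13); the above-FW intersection is Z = (-11.57, 32.49). K is the foot of the tangent from Z: K = (-14.41, 10.88).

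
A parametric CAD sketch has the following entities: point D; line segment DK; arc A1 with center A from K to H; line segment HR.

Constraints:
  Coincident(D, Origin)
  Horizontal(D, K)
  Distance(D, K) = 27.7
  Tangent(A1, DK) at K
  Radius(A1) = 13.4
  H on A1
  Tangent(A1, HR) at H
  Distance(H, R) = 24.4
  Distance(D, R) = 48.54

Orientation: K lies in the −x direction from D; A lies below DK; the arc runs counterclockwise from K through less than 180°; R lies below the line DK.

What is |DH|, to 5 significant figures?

44.100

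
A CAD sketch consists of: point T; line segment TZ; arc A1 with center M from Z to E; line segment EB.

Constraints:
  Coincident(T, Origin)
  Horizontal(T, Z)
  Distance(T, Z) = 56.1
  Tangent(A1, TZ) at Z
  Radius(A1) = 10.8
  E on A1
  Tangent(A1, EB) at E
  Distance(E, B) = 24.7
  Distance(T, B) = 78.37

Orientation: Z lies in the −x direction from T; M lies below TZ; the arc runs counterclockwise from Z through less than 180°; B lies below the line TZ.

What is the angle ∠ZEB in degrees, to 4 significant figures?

139.9°

Checks: |ME| = 10.80 ✓; ∠(ME, EB) = 90.00° ✓; |EB| = 24.70 ✓; |TB| = 78.37 ✓.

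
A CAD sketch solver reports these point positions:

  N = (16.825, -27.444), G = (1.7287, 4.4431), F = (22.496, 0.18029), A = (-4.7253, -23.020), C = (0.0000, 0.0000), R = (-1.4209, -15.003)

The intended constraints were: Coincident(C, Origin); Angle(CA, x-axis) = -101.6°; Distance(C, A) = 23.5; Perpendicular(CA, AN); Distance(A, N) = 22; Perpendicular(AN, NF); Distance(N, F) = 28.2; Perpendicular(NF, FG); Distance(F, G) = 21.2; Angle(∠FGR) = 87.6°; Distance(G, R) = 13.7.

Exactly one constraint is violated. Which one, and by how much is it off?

Distance(G, R) = 13.7 — off by 6.00.

C = (0.00, 0.00) ✓; CA at -101.6° ✓; |CA| = 23.50 ✓; ∠(CA, AN) = 90.00° ✓; |AN| = 22.00 ✓; ∠(AN, NF) = 90.00° ✓; |NF| = 28.20 ✓; ∠(NF, FG) = 90.00° ✓; |FG| = 21.20 ✓; ∠FGR = 87.60° ✓; |GR| = 19.70 ✗.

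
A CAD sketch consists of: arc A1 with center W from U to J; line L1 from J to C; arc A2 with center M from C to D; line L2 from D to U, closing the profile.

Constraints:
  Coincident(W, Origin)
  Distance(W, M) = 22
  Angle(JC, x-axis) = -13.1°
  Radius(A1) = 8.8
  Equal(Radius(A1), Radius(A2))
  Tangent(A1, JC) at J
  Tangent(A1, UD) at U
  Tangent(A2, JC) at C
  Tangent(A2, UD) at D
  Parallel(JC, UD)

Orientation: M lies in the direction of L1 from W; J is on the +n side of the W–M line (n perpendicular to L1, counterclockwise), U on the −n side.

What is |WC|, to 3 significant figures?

23.7

The slot axis is L1's direction at -13.1°, so u = (cos -13.1°, sin -13.1°) = (0.974, -0.227) and n = (−sin -13.1°, cos -13.1°) = (0.227, 0.974). W is at the origin and M lies 22.0 along u from W, so M = 22.0·u = (21.4, -4.99). Tangency of A1 to both parallel lines with radius 8.8 puts J and U at W ± 8.8·n: J = (1.99, 8.57), U = (-1.99, -8.57). Equal radii place C and D the same way about M: C = M + 8.8·n = (23.4, 3.58), D = M − 8.8·n = (19.4, -13.6). Then |WC| = |C − W| = 23.7.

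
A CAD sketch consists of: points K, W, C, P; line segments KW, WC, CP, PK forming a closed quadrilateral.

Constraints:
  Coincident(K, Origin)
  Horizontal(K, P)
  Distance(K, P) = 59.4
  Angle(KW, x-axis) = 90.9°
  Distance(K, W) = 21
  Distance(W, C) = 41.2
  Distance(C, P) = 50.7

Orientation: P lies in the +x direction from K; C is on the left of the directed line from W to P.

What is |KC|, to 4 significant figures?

55.46

Checks: K = (0.00, 0.00) ✓; |WC| = 41.20 ✓; |CP| = 50.70 ✓.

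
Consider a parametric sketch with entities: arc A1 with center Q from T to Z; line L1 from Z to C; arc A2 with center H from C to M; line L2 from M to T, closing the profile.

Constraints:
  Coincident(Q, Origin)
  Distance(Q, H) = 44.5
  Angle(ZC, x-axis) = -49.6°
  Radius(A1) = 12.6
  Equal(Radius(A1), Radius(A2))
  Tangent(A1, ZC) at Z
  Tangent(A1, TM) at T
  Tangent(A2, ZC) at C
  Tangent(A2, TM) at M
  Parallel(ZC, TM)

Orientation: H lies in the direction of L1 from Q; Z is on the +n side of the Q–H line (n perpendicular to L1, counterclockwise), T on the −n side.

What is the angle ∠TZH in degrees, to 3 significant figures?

74.2°

The slot axis is L1's direction at -49.6°, so u = (cos -49.6°, sin -49.6°) = (0.648, -0.762) and n = (−sin -49.6°, cos -49.6°) = (0.762, 0.648). Q is at the origin and H lies 44.5 along u from Q, so H = 44.5·u = (28.8, -33.9). Tangency of A1 to both parallel lines with radius 12.6 puts Z and T at Q ± 12.6·n: Z = (9.60, 8.17), T = (-9.60, -8.17). Then cos ∠TZH = ZT·ZH / (|ZT||ZH|), giving 74.2°.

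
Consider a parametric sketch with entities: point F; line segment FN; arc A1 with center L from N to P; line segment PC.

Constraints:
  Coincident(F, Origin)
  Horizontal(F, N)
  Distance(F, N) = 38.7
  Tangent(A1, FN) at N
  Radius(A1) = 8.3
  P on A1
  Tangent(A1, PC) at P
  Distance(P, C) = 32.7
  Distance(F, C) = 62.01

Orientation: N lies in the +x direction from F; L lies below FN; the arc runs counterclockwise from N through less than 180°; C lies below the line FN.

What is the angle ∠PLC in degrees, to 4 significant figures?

75.76°

Checks: F = (0.00, 0.00) ✓; |LP| = 8.300 ✓; ∠(LP, PC) = 90.00° ✓; |PC| = 32.70 ✓; |FC| = 62.01 ✓.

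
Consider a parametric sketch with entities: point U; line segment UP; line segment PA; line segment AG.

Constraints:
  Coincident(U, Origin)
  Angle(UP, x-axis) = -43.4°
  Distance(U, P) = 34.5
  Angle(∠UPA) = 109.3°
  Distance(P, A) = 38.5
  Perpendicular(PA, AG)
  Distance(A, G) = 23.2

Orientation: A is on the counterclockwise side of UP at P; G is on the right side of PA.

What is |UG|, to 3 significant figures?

74.8

∠UPA = 109.3°, so PA runs at -43.4° + (180° − 109.3°) = 27.3° from the x-axis; with |PA| = 38.5, A = P + 38.5·(cos 27.3°, sin 27.3°) = (59.3, -6.05). PA ⟂ AG; with |AG| = 23.2 on the right of PA, G = A + 23.2·(0.459, -0.889) = (69.9, -26.7). Then |UG| = |G − U| = 74.8.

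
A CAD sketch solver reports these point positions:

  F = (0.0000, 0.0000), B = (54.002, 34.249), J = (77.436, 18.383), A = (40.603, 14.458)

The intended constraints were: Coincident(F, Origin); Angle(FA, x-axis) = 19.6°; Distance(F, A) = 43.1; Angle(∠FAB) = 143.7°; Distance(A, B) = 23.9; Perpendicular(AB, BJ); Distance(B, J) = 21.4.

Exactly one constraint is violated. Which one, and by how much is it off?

Distance(B, J) = 21.4 — off by 6.90.

F = (0.00, 0.00) ✓; FA at 19.60° ✓; |FA| = 43.10 ✓; ∠FAB = 143.7° ✓; |AB| = 23.90 ✓; ∠(AB, BJ) = 90.00° ✓; |BJ| = 28.30 ✗.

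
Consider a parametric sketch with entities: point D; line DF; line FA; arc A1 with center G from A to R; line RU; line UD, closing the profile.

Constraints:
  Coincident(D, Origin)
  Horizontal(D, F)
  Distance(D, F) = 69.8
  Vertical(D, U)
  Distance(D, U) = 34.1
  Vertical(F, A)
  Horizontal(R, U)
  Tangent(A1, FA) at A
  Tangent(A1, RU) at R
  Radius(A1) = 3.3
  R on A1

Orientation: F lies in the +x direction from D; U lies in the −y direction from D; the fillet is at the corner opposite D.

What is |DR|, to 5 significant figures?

74.733

D is at the origin; DF is horizontal with |DF| = 69.8 and F on the +x side, so F = (69.800, 0.0000). DU is vertical with |DU| = 34.1 and U on the −y side, so U = (0.0000, -34.100). The virtual corner opposite D is at (69.800, -34.100). Tangency of A1 to FA means the radius GA is perpendicular to FA and since A1 is tangent to RU there, GR ⟂ RU, with radius 3.3, so the center G sits 3.3 in from both sides at G = (66.500, -30.800). That places the tangent points at A = (69.800, -30.800) on FA and R = (66.500, -34.100) on RU. Then |DR| = |R − D| = 74.733.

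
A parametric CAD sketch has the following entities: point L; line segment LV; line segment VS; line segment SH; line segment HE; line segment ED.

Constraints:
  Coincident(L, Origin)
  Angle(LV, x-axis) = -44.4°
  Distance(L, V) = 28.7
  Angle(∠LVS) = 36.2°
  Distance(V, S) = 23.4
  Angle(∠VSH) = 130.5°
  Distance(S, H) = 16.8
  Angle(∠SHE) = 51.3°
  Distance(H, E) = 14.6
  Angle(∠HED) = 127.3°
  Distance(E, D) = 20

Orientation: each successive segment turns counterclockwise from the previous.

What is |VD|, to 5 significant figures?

7.4636

L is at the origin; LV runs at -44.4° with length 28.7, so V = (20.505, -20.080). ∠LVS = 36.2° gives VS at 99.400° from the x-axis; with |VS| = 23.4, S = (16.684, 3.0055). ∠VSH = 130.5° gives SH at 148.90° from the x-axis; with |SH| = 16.8, H = (2.2983, 11.683). ∠SHE = 51.3° gives HE at -82.400° from the x-axis; with |HE| = 14.6, E = (4.2292, -2.7885). ∠HED = 127.3° gives ED at -29.700° from the x-axis; with |ED| = 20.0, D = (21.602, -12.698). Then |VD| = |D − V| = 7.4636.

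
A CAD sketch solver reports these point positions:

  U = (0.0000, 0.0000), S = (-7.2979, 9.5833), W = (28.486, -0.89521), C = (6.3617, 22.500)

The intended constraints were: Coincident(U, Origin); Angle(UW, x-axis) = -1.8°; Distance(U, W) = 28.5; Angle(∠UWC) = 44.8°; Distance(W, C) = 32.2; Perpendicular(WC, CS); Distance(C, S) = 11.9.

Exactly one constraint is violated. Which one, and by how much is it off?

Distance(C, S) = 11.9 — off by 6.90.

U = (0.00, 0.00) ✓; UW at -1.800° ✓; |UW| = 28.50 ✓; ∠UWC = 44.80° ✓; |WC| = 32.20 ✓; ∠(WC, CS) = 90.00° ✓; |CS| = 18.80 ✗.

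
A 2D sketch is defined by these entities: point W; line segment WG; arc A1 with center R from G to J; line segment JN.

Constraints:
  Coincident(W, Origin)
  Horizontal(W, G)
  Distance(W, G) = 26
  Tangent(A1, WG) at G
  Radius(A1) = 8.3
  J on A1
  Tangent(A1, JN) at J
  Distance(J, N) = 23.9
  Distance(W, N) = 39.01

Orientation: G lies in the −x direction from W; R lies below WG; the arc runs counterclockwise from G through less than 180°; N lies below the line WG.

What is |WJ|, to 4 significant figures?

35.42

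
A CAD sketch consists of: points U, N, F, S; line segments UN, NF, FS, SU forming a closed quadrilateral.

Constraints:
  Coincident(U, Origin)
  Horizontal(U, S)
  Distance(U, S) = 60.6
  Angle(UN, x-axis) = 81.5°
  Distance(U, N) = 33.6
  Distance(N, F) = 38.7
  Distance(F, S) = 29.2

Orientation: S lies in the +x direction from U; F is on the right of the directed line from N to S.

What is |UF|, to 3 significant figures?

32.4

Checks: |NF| = 38.70 ✓; |FS| = 29.20 ✓.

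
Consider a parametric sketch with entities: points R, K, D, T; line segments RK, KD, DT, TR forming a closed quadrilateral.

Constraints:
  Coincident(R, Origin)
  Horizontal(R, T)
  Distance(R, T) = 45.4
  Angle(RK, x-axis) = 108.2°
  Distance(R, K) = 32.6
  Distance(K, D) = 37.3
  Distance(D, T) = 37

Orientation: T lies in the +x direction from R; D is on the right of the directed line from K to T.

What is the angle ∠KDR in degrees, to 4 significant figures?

50.92°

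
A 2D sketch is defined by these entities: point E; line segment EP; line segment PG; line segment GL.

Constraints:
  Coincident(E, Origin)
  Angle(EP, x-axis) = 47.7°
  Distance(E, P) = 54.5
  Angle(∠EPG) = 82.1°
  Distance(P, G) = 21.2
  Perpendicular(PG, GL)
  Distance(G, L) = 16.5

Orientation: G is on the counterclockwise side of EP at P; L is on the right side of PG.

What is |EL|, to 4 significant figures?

71.80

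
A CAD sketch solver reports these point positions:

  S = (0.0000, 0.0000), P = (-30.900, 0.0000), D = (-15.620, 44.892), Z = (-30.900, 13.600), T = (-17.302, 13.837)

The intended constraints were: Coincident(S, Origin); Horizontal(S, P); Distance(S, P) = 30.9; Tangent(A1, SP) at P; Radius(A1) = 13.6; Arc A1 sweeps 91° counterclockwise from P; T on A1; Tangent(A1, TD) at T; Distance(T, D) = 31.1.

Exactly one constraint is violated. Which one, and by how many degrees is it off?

Tangent(A1, TD) at T — off by 4.10°.

S = (0.00, 0.00) ✓; S.y = 0.00, P.y = 0.00 ✓; |SP| = 30.90 ✓; ∠(ZP, PS) = 90.00° ✓; |ZP| = 13.60 ✓; bearing(Z→T) − bearing(Z→P) = 91.00° ✓; |ZT| = 13.60 ✓; ∠(ZT, TD) = 94.10° ✗; |TD| = 31.10 ✓.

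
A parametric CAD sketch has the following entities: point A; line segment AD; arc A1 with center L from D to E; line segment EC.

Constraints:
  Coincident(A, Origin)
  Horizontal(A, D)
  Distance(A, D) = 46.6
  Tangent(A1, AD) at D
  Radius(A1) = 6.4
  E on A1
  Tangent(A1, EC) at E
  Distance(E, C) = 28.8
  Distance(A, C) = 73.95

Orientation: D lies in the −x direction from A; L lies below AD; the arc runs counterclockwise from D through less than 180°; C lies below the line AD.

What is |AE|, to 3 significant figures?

51.6

Checks: A = (0.00, 0.00) ✓; |LE| = 6.400 ✓; ∠(LE, EC) = 90.00° ✓; |EC| = 28.80 ✓; |AC| = 73.95 ✓.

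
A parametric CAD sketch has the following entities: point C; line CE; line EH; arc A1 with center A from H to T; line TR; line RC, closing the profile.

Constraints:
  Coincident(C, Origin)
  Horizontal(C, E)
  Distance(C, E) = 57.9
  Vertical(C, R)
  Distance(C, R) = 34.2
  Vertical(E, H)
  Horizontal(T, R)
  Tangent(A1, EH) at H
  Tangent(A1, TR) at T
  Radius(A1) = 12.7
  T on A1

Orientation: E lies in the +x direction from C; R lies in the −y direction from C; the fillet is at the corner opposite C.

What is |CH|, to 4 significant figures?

61.76

The virtual corner opposite C is at (57.90, -34.20). A1 meets EH tangentially, so AH is at right angles to EH and tangency of A1 to TR means the radius AT is perpendicular to TR, with radius 12.7, so the center A sits 12.7 in from both sides at A = (45.20, -21.50). That places the tangent points at H = (57.90, -21.50) on EH and T = (45.20, -34.20) on TR. Then |CH| = |H − C| = 61.76.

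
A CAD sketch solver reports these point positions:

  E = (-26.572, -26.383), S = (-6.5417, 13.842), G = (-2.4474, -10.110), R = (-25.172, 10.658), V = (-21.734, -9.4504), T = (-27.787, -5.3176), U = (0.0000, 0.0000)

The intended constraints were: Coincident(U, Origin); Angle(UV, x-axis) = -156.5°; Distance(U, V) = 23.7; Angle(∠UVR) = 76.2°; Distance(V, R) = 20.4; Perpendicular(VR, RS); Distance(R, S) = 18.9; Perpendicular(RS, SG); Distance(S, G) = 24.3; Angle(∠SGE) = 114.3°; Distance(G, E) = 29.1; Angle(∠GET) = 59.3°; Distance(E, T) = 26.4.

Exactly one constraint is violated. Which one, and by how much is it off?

Distance(E, T) = 26.4 — off by 5.30.

U = (0.00, 0.00) ✓; UV at -156.5° ✓; |UV| = 23.70 ✓; ∠UVR = 76.20° ✓; |VR| = 20.40 ✓; ∠(VR, RS) = 90.00° ✓; |RS| = 18.90 ✓; ∠(RS, SG) = 90.00° ✓; |SG| = 24.30 ✓; ∠SGE = 114.3° ✓; |GE| = 29.10 ✓; ∠GET = 59.30° ✓; |ET| = 21.10 ✗.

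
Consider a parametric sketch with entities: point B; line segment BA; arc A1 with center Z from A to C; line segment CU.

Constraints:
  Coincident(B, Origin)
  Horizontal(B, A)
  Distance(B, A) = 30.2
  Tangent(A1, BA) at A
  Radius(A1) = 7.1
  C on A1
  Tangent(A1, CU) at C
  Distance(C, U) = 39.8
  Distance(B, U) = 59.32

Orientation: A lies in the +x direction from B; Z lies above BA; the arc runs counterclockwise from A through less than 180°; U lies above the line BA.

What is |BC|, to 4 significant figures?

38.01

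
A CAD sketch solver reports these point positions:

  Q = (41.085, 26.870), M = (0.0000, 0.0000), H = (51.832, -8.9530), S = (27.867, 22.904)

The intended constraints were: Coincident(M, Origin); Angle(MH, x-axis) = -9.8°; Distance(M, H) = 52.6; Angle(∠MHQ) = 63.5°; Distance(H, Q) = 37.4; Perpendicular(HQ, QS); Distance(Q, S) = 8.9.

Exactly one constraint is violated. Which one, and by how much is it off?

Distance(Q, S) = 8.9 — off by 4.90.

M = (0.00, 0.00) ✓; MH at -9.800° ✓; |MH| = 52.60 ✓; ∠MHQ = 63.50° ✓; |HQ| = 37.40 ✓; ∠(HQ, QS) = 90.00° ✓; |QS| = 13.80 ✗.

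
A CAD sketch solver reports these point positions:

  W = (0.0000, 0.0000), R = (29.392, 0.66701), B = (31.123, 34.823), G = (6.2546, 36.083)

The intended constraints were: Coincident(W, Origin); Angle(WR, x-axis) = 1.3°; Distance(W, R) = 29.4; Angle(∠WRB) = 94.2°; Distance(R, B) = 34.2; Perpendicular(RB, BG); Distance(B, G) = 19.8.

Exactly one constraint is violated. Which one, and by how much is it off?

Distance(B, G) = 19.8 — off by 5.10.

W = (0.00, 0.00) ✓; WR at 1.300° ✓; |WR| = 29.40 ✓; ∠WRB = 94.20° ✓; |RB| = 34.20 ✓; ∠(RB, BG) = 90.00° ✓; |BG| = 24.90 ✗.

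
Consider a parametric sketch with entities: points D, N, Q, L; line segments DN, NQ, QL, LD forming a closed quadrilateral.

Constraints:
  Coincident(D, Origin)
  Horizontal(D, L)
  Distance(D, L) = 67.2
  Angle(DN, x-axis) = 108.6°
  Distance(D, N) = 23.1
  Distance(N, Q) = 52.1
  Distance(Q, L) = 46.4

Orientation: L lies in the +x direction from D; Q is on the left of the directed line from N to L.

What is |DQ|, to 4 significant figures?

57.15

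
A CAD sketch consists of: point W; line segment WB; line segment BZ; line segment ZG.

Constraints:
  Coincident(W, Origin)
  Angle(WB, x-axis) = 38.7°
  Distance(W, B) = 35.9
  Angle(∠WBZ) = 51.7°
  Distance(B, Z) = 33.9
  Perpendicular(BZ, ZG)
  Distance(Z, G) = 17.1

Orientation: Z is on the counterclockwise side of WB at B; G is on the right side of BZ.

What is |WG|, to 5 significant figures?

46.748

W is at the origin; WB runs at 38.7° with length 35.9, so B = 35.9·(cos 38.7°, sin 38.7°) = (28.017, 22.446). ∠WBZ = 51.7°, so BZ runs at 38.7° + (180° − 51.7°) = 167.00° from the x-axis; with |BZ| = 33.9, Z = B + 33.9·(cos 167.00°, sin 167.00°) = (-5.0137, 30.072). The perpendicularity gives ZG at right angles to BZ; with |ZG| = 17.1 on the right of BZ, G = Z + 17.1·(0.22495, 0.97437) = (-1.1670, 46.734). Then |WG| = |G − W| = 46.748.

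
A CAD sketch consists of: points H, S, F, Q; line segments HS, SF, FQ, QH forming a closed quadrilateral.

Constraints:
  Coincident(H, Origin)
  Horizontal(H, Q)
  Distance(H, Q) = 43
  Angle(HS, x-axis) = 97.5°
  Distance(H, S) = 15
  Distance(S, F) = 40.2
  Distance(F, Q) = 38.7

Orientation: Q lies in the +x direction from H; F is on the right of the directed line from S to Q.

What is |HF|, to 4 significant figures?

25.76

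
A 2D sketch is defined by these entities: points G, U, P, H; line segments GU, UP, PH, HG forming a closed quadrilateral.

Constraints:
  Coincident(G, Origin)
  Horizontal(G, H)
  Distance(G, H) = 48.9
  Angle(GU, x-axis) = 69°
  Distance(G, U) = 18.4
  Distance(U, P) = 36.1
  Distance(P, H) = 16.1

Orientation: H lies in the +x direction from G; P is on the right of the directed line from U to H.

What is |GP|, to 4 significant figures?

34.63

Checks: |UP| = 36.10 ✓; |PH| = 16.10 ✓.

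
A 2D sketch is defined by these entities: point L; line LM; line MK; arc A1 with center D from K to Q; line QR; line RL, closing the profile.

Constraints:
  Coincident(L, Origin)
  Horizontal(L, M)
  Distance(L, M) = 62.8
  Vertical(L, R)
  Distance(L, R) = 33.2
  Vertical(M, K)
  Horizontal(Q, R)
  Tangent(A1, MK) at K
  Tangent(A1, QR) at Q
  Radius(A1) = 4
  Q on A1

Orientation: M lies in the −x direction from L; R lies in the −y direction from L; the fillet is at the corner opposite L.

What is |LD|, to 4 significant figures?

65.65

L is at the origin; L and M share the same y with |LM| = 62.8 and M on the −x side, so M = (-62.80, 0.000). LR is vertical with |LR| = 33.2 and R on the −y side, so R = (0.000, -33.20). The virtual corner opposite L is at (-62.80, -33.20). The tangent condition forces DK to be normal to MK and tangency of A1 to QR means the radius DQ is perpendicular to QR, with radius 4.0, so the center D sits 4.0 in from both sides at D = (-58.80, -29.20). Then |LD| = |D − L| = 65.65.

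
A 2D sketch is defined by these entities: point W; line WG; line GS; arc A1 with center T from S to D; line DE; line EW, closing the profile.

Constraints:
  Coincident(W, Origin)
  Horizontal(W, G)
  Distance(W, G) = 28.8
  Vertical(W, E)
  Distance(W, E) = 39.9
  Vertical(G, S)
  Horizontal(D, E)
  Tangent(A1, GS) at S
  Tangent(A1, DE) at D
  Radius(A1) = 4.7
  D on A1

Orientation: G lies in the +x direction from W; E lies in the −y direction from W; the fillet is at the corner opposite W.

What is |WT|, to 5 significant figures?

42.660

W and E share the same x with |WE| = 39.9 and E on the −y side, so E = (0.0000, -39.900). The virtual corner opposite W is at (28.800, -39.900). A1 meets GS tangentially, so TS is at right angles to GS and A1 meets DE tangentially, so TD is at right angles to DE, with radius 4.7, so the center T sits 4.7 in from both sides at T = (24.100, -35.200). Then |WT| = |T − W| = 42.660.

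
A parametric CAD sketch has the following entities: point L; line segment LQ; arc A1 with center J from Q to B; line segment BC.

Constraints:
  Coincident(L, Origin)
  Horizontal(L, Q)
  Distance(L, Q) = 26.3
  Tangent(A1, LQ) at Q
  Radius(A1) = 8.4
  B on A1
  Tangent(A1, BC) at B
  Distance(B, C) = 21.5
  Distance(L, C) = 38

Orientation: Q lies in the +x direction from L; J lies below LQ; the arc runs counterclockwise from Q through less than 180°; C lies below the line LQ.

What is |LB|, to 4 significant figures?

20.58

Checks: L = (0.00, 0.00) ✓; |JB| = 8.400 ✓; ∠(JB, BC) = 90.00° ✓; |BC| = 21.50 ✓; |LC| = 38.00 ✓.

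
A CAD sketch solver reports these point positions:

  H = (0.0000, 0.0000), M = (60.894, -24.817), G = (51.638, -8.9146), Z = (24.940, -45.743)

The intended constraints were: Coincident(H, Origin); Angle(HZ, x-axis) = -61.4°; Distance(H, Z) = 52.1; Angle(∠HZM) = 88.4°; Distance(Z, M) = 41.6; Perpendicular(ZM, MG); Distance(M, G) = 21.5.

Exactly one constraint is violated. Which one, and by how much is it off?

Distance(M, G) = 21.5 — off by 3.10.

H = (0.00, 0.00) ✓; HZ at -61.40° ✓; |HZ| = 52.10 ✓; ∠HZM = 88.40° ✓; |ZM| = 41.60 ✓; ∠(ZM, MG) = 90.00° ✓; |MG| = 18.40 ✗.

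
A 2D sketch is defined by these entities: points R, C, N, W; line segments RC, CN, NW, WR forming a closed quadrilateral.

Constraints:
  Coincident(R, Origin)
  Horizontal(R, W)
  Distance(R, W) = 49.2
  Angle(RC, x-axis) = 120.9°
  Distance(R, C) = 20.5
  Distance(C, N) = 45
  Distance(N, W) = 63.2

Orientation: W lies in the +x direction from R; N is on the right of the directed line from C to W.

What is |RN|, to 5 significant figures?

28.414

R is at the origin; RW is horizontal with |RW| = 49.2 and W in +x, so W = (49.2, 0). RC runs at 120.9° with |RC| = 20.5, so C = (-10.528, 17.590). N is determined by |CN| = 45.0 and |NW| = 63.2 together: it lies at the intersection of circle(C, 45.0) and circle(W, 63.2). With |CW| = 62.264, the foot of the radical line on CW is 15.318 from C and the perpendicular offset is √(45.0² − 15.318²) = 42.313. Taking the right-of-CW solution: N = (-7.7870, -27.326).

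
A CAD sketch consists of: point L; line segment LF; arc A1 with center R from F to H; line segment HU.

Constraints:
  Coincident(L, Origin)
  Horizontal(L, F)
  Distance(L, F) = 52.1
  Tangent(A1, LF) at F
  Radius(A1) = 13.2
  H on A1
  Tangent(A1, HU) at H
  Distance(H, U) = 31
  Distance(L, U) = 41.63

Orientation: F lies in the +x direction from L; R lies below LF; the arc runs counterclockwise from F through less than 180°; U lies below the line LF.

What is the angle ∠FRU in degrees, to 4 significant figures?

126.5°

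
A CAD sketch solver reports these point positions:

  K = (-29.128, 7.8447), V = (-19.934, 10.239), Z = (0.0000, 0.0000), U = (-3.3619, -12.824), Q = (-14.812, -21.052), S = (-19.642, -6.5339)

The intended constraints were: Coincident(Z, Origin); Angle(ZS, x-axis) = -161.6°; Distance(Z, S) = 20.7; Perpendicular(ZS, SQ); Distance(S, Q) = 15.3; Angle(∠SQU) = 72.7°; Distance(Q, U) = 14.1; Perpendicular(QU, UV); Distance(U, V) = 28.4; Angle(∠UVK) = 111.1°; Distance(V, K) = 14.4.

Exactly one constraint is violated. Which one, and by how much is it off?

Distance(V, K) = 14.4 — off by 4.90.

Z = (0.00, 0.00) ✓; ZS at -161.6° ✓; |ZS| = 20.70 ✓; ∠(ZS, SQ) = 90.00° ✓; |SQ| = 15.30 ✓; ∠SQU = 72.70° ✓; |QU| = 14.10 ✓; ∠(QU, UV) = 90.00° ✓; |UV| = 28.40 ✓; ∠UVK = 111.1° ✓; |VK| = 9.501 ✗.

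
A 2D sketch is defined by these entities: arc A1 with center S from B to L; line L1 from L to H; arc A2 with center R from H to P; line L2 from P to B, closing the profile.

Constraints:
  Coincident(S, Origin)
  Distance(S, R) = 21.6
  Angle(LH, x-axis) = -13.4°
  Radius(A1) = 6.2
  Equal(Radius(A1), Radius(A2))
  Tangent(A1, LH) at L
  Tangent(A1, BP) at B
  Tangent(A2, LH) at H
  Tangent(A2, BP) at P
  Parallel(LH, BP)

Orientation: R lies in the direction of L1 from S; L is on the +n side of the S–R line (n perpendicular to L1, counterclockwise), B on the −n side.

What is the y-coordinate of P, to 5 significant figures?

-11.037

The slot axis is L1's direction at -13.4°, so u = (cos -13.4°, sin -13.4°) = (0.97278, -0.23175) and n = (−sin -13.4°, cos -13.4°) = (0.23175, 0.97278). S is at the origin and R lies 21.6 along u from S, so R = 21.6·u = (21.012, -5.0058). Tangency of A1 to both parallel lines with radius 6.2 puts L and B at S ± 6.2·n: L = (1.4368, 6.0312), B = (-1.4368, -6.0312). Equal radii place H and P the same way about R: H = R + 6.2·n = (22.449, 1.0255), P = R − 6.2·n = (19.575, -11.037). So P.y = -11.037.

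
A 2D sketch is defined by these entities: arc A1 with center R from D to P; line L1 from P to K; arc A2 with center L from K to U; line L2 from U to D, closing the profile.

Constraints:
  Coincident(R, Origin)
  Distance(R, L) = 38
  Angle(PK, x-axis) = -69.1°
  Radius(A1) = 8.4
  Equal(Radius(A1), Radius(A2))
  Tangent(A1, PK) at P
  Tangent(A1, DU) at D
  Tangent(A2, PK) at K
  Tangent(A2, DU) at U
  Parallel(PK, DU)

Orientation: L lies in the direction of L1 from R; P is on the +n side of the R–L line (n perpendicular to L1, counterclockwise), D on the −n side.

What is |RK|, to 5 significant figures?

38.917

Tangency of A1 to both parallel lines with radius 8.4 puts P and D at R ± 8.4·n: P = (7.8473, 2.9966), D = (-7.8473, -2.9966). Equal radii place K and U the same way about L: K = L + 8.4·n = (21.403, -32.503), U = L − 8.4·n = (5.7087, -38.496). Then |RK| = |K − R| = 38.917.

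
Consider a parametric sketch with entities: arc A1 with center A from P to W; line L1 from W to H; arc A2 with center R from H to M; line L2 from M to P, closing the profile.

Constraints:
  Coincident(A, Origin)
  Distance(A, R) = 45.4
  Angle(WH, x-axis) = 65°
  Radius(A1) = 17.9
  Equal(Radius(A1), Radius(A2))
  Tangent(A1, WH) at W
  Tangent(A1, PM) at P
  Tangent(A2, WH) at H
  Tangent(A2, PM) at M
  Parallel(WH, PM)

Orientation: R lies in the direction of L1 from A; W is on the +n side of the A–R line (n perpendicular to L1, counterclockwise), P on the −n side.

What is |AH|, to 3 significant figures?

48.8

The slot axis is L1's direction at 65.0°, so u = (cos 65.0°, sin 65.0°) = (0.423, 0.906) and n = (−sin 65.0°, cos 65.0°) = (-0.906, 0.423). A is at the origin and R lies 45.4 along u from A, so R = 45.4·u = (19.2, 41.1). Tangency of A1 to both parallel lines with radius 17.9 puts W and P at A ± 17.9·n: W = (-16.2, 7.56), P = (16.2, -7.56). Equal radii place H and M the same way about R: H = R + 17.9·n = (2.96, 48.7), M = R − 17.9·n = (35.4, 33.6). Then |AH| = |H − A| = 48.8.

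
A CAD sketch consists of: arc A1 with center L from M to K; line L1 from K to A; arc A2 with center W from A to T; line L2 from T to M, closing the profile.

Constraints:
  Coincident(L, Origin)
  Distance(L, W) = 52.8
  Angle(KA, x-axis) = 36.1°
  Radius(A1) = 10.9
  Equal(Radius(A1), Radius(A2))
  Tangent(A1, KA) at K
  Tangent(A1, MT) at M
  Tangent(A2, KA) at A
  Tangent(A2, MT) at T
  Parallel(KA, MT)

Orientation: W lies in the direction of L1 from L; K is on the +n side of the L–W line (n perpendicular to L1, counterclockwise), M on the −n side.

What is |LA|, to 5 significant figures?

53.913

The slot axis is L1's direction at 36.1°, so u = (cos 36.1°, sin 36.1°) = (0.80799, 0.58920) and n = (−sin 36.1°, cos 36.1°) = (-0.58920, 0.80799). L is at the origin and W lies 52.8 along u from L, so W = 52.8·u = (42.662, 31.110). Tangency of A1 to both parallel lines with radius 10.9 puts K and M at L ± 10.9·n: K = (-6.4222, 8.8071), M = (6.4222, -8.8071). Equal radii place A and T the same way about W: A = W + 10.9·n = (36.240, 39.917), T = W − 10.9·n = (49.084, 22.302). Then |LA| = |A − L| = 53.913.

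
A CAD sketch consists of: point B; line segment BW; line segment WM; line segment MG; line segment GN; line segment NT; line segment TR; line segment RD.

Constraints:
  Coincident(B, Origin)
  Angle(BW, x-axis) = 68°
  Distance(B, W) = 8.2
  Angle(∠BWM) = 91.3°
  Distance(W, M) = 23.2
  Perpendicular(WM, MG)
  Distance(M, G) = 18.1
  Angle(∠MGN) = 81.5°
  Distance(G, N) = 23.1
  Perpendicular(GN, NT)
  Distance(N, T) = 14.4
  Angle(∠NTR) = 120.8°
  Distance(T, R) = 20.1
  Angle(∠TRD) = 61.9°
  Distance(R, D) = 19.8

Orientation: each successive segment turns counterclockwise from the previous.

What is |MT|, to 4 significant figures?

20.72

∠MGN = 81.5° gives GN at -14.80° from the x-axis; with |GN| = 23.1, N = (-3.062, -5.745). GN ⟂ NT, so NT runs at 75.20°; with |NT| = 14.4, T = (0.6165, 8.177). Then |MT| = |T − M| = 20.72.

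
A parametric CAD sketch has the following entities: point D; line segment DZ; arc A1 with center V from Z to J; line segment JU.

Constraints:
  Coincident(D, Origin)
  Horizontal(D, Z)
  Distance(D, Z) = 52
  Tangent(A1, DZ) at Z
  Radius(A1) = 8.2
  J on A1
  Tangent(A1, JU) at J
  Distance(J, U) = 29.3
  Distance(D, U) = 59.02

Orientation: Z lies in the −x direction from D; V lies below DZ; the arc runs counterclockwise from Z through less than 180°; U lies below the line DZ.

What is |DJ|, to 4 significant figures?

60.44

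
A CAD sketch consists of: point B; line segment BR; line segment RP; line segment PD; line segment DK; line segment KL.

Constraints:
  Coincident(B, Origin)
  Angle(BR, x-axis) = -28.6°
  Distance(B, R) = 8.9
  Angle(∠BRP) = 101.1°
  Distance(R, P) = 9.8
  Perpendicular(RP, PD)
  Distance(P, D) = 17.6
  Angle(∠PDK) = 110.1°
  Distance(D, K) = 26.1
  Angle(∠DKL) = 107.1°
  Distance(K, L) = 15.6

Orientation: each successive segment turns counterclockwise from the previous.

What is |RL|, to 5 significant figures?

27.980

∠PDK = 110.1° gives DK at -149.80° from the x-axis; with |DK| = 26.1, K = (-22.025, 1.3933). ∠DKL = 107.1° gives KL at -76.900° from the x-axis; with |KL| = 15.6, L = (-18.489, -13.801). Then |RL| = |L − R| = 27.980.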